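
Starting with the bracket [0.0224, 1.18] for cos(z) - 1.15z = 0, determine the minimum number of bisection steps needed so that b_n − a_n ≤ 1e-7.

Initial width b − a = 1.18 − 0.0224 = 1.157600.
After n steps the width is (b−a)/2^n; need (b−a)/2^n ≤ 1e-7.
So n ≥ log₂(1.157600/1e-7) = log₂(11576000.0000) ≈ 23.4646.
Hence n = 24.

24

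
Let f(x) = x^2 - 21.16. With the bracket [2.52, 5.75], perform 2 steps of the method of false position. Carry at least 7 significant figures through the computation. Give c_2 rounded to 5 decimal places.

4.56694

f(2.520000) = -14.809600, f(5.750000) = 11.902500
step 1: c = 4.310762, f(c) = -2.577333 < 0 → new bracket [4.310762, 5.750000]
step 2: c = 4.566938, f(c) = -0.303073 < 0 → new bracket [4.566938, 5.750000]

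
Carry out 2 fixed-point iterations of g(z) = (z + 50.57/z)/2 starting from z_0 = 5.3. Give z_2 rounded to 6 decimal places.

7.117713

z_1 = g(5.300000) = 7.420755
z_2 = g(7.420755) = 7.117713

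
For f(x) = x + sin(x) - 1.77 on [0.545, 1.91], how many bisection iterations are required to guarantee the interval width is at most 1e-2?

Initial width b − a = 1.91 − 0.545 = 1.365000.
After n steps the width is (b−a)/2^n; need (b−a)/2^n ≤ 1e-2.
So n ≥ log₂(1.365000/1e-2) = log₂(136.5000) ≈ 7.0928.
Hence n = 8.

8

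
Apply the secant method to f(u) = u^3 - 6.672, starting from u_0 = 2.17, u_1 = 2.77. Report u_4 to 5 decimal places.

1.88414

Secant update: u_(k+1) = u_k − f(u_k)·(u_k − u_(k-1))/(f(u_k) − f(u_(k-1))).
f(u_0) = 3.546313, f(u_1) = 14.581933
u_2 = 2.770000 - (14.581933)·(2.770000 - 2.170000)/(14.581933 - (3.546313)) = 1.977189; f(u_2) = 1.057379
u_3 = 1.977189 - (1.057379)·(1.977189 - 2.770000)/(1.057379 - (14.581933)) = 1.915205; f(u_3) = 0.352996
u_4 = 1.915205 - (0.352996)·(1.915205 - 1.977189)/(0.352996 - (1.057379)) = 1.884143; f(u_4) = 0.016696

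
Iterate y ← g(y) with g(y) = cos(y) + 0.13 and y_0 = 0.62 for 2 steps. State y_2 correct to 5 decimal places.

y_1 = g(0.620000) = 0.943878
y_2 = g(0.943878) = 0.716652

0.71665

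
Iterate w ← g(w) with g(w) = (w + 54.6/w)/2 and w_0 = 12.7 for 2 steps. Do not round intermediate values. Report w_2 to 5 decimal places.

7.46172

w_1 = g(12.700000) = 8.499606
w_2 = g(8.499606) = 7.461717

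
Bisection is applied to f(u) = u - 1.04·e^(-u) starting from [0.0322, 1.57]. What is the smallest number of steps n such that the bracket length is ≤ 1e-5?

18

Initial width b − a = 1.57 − 0.0322 = 1.537800.
After n steps the width is (b−a)/2^n; need (b−a)/2^n ≤ 1e-5.
So n ≥ log₂(1.537800/1e-5) = log₂(153780.0000) ≈ 17.2305.
Hence n = 18.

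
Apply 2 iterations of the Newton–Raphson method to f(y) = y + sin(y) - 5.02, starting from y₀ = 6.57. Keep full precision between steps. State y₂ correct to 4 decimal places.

f'(y) = 1 + cos(y)
y_0 = 6.570000: f = 1.832898, f' = 1.959150 → y_1 = 6.570000 - (1.832898)/(1.959150) = 5.634442
y_1 = 5.634442: f = 0.010256, f' = 1.796844 → y_2 = 5.634442 - (0.010256)/(1.796844) = 5.628734

5.6287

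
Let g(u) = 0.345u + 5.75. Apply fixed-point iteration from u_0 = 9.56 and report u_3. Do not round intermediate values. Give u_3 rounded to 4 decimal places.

u_1 = g(9.560000) = 9.048200
u_2 = g(9.048200) = 8.871629
u_3 = g(8.871629) = 8.810712

8.8107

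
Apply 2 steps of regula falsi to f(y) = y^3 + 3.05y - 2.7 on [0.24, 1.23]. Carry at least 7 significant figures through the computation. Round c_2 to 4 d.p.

0.7238

False-position update: c = (a·f(b) − b·f(a))/(f(b) − f(a)); replace the endpoint whose sign matches f(c).
f(0.240000) = -1.954176, f(1.230000) = 2.912367
step 1: c = 0.637538, f(c) = -0.496380 < 0 → new bracket [0.637538, 1.230000]
step 2: c = 0.723812, f(c) = -0.113167 < 0 → new bracket [0.723812, 1.230000]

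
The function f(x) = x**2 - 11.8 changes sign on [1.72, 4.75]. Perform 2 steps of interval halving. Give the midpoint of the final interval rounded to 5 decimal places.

f(1.720000) = -8.841600, f(4.750000) = 10.762500 (opposite signs)
step 1: m = 3.235000, f(m) = -1.334775 < 0 → root in [3.235000, 4.750000]
step 2: m = 3.992500, f(m) = 4.140056 > 0 → root in [3.235000, 3.992500]
Midpoint of [3.235000, 3.992500] = 3.613750

3.61375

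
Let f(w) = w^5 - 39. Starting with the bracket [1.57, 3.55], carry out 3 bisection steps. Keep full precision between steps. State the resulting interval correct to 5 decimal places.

[2.06500, 2.31250]

f(1.570000) = -29.461101, f(3.550000) = 524.821672 (opposite signs)
step 1: m = 2.560000, f(m) = 70.951163 > 0 → root in [1.570000, 2.560000]
step 2: m = 2.065000, f(m) = -1.450835 < 0 → root in [2.065000, 2.560000]
step 3: m = 2.312500, f(m) = 27.131551 > 0 → root in [2.065000, 2.312500]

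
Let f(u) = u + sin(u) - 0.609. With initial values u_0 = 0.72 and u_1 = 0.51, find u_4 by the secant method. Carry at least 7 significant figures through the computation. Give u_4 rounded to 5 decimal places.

0.30690

f(u_0) = 0.770385, f(u_1) = 0.389177
u_2 = 0.510000 - (0.389177)·(0.510000 - 0.720000)/(0.389177 - (0.770385)) = 0.295610; f(u_2) = -0.022067
u_3 = 0.295610 - (-0.022067)·(0.295610 - 0.510000)/(-0.022067 - (0.389177)) = 0.307114; f(u_3) = 0.000422
u_4 = 0.307114 - (0.000422)·(0.307114 - 0.295610)/(0.000422 - (-0.022067)) = 0.306898; f(u_4) = 0.000000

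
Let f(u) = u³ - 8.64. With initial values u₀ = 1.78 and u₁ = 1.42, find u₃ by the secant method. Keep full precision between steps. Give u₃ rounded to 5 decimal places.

Secant update: u_(k+1) = u_k − f(u_k)·(u_k − u_(k-1))/(f(u_k) − f(u_(k-1))).
f(u_0) = -3.000248, f(u_1) = -5.776712
u_2 = 1.420000 - (-5.776712)·(1.420000 - 1.780000)/(-5.776712 - (-3.000248)) = 2.169016; f(u_2) = 1.564420
u_3 = 2.169016 - (1.564420)·(2.169016 - 1.420000)/(1.564420 - (-5.776712)) = 2.009398; f(u_3) = -0.526690

2.00940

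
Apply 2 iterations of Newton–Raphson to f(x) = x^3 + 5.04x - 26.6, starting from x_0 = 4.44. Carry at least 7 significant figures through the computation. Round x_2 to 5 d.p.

2.55758

Newton update: x ← x − f(x)/f'(x).
f'(x) = 3x^2 + 5.04
x_0 = 4.440000: f = 83.305984, f' = 64.180800 → x_1 = 4.440000 - (83.305984)/(64.180800) = 3.142011
x_1 = 3.142011: f = 20.254394, f' = 34.656696 → x_2 = 3.142011 - (20.254394)/(34.656696) = 2.557581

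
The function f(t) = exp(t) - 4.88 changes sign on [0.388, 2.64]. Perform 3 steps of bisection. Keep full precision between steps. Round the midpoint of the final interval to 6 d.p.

f(0.388000) = -3.405970, f(2.640000) = 9.133204 (opposite signs)
step 1: m = 1.514000, f(m) = -0.335126 < 0 → root in [1.514000, 2.640000]
step 2: m = 2.077000, f(m) = 3.100491 > 0 → root in [1.514000, 2.077000]
step 3: m = 1.795500, f(m) = 1.142485 > 0 → root in [1.514000, 1.795500]
Midpoint of [1.514000, 1.795500] = 1.654750

1.654750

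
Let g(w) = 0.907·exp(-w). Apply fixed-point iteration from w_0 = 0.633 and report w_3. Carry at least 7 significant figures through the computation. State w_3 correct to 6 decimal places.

0.517915

w_1 = g(0.633000) = 0.481614
w_2 = g(0.481614) = 0.560332
w_3 = g(0.560332) = 0.517915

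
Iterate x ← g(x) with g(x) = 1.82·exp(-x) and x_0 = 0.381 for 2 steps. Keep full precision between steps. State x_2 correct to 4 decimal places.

x_1 = g(0.381000) = 1.243384
x_2 = g(1.243384) = 0.524900

0.5249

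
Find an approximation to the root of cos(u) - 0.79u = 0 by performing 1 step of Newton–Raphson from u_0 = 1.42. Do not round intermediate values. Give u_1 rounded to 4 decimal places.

Newton update: u ← u − f(u)/f'(u).
f'(u) = -sin(u) - 0.79
u_0 = 1.420000: f = -0.971575, f' = -1.778652 → u_1 = 1.420000 - (-0.971575)/(-1.778652) = 0.873758

0.8738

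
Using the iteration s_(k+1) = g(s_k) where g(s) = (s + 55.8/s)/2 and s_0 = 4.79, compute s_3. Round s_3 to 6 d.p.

s_1 = g(4.790000) = 8.219635
s_2 = g(8.219635) = 7.504129
s_3 = g(7.504129) = 7.470018

7.470018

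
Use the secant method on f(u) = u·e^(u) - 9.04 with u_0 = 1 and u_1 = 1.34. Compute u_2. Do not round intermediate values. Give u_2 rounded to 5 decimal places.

Secant update: u_(k+1) = u_k − f(u_k)·(u_k − u_(k-1))/(f(u_k) − f(u_(k-1))).
f(u_0) = -6.321718, f(u_1) = -3.922482
u_2 = 1.340000 - (-3.922482)·(1.340000 - 1.000000)/(-3.922482 - (-6.321718)) = 1.895862; f(u_2) = 3.583185

1.89586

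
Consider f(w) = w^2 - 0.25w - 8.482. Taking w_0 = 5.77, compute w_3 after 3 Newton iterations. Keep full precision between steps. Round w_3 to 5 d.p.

3.04069

Newton update: w ← w − f(w)/f'(w).
f'(w) = 2w - 0.25
w_0 = 5.770000: f = 23.368400, f' = 11.290000 → w_1 = 5.770000 - (23.368400)/(11.290000) = 3.700168
w_1 = 3.700168: f = 4.284203, f' = 7.150337 → w_2 = 3.700168 - (4.284203)/(7.150337) = 3.101007
w_2 = 3.101007: f = 0.358994, f' = 5.952014 → w_3 = 3.101007 - (0.358994)/(5.952014) = 3.040693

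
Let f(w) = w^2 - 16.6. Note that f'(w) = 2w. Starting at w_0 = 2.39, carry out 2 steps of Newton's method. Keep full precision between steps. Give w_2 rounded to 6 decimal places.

Newton update: w ← w − f(w)/f'(w).
w_0 = 2.390000: f = -10.887900, f' = 4.780000 → w_1 = 2.390000 - (-10.887900)/(4.780000) = 4.667803
w_1 = 4.667803: f = 5.188388, f' = 9.335607 → w_2 = 4.667803 - (5.188388)/(9.335607) = 4.112040

4.112040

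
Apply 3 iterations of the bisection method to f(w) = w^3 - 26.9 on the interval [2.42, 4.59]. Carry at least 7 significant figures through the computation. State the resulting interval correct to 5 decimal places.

[2.96250, 3.23375]

f(2.420000) = -12.727512, f(4.590000) = 69.802579 (opposite signs)
step 1: m = 3.505000, f(m) = 16.159013 > 0 → root in [2.420000, 3.505000]
step 2: m = 2.962500, f(m) = -0.899896 < 0 → root in [2.962500, 3.505000]
step 3: m = 3.233750, f(m) = 6.915773 > 0 → root in [2.962500, 3.233750]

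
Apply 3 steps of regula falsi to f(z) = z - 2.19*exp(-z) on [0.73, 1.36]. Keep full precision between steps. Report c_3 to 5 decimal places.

0.89495

f(0.730000) = -0.325381, f(1.360000) = 0.797913
step 1: c = 0.912490, f(c) = 0.033154 > 0 → new bracket [0.730000, 0.912490]
step 2: c = 0.895615, f(c) = 0.001314 > 0 → new bracket [0.730000, 0.895615]
step 3: c = 0.894949, f(c) = 0.000052 > 0 → new bracket [0.730000, 0.894949]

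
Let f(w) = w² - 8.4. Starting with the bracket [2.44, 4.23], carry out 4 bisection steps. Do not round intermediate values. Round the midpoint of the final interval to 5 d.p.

f(2.440000) = -2.446400, f(4.230000) = 9.492900 (opposite signs)
step 1: m = 3.335000, f(m) = 2.722225 > 0 → root in [2.440000, 3.335000]
step 2: m = 2.887500, f(m) = -0.062344 < 0 → root in [2.887500, 3.335000]
step 3: m = 3.111250, f(m) = 1.279877 > 0 → root in [2.887500, 3.111250]
step 4: m = 2.999375, f(m) = 0.596250 > 0 → root in [2.887500, 2.999375]
Midpoint of [2.887500, 2.999375] = 2.943437

2.94344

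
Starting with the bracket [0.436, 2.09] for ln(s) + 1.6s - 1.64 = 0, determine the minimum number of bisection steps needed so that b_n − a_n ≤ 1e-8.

Initial width b − a = 2.09 − 0.436 = 1.654000.
After n steps the width is (b−a)/2^n; need (b−a)/2^n ≤ 1e-8.
So n ≥ log₂(1.654000/1e-8) = log₂(165400000.0000) ≈ 27.3014.
Hence n = 28.

28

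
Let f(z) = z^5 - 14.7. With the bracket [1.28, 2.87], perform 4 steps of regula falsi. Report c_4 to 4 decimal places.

1.5624

f(1.280000) = -11.264026, f(2.870000) = 180.019517
step 1: c = 1.373630, f(c) = -9.809557 < 0 → new bracket [1.373630, 2.870000]
step 2: c = 1.450956, f(c) = -8.269116 < 0 → new bracket [1.450956, 2.870000]
step 3: c = 1.513276, f(c) = -6.764196 < 0 → new bracket [1.513276, 2.870000]
step 4: c = 1.562409, f(c) = -5.389497 < 0 → new bracket [1.562409, 2.870000]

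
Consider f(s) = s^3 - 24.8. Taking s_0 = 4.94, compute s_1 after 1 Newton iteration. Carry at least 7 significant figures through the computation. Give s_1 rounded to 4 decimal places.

3.6321

f'(s) = 3s^2
s_0 = 4.940000: f = 95.753784, f' = 73.210800 → s_1 = 4.940000 - (95.753784)/(73.210800) = 3.632081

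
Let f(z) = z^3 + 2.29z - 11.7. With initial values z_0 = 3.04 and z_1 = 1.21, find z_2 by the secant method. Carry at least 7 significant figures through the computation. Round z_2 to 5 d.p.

1.63926

f(z_0) = 23.356064, f(z_1) = -7.157539
z_2 = 1.210000 - (-7.157539)·(1.210000 - 3.040000)/(-7.157539 - (23.356064)) = 1.639261; f(z_2) = -3.541110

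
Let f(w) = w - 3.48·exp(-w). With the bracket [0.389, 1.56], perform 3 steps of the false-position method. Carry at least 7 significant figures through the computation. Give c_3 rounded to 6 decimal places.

False-position update: c = (a·f(b) − b·f(a))/(f(b) − f(a)); replace the endpoint whose sign matches f(c).
f(0.389000) = -1.969515, f(1.560000) = 0.828726
step 1: c = 1.213197, f(c) = 0.178783 > 0 → new bracket [0.389000, 1.213197]
step 2: c = 1.144607, f(c) = 0.036752 > 0 → new bracket [0.389000, 1.144607]
step 3: c = 1.130765, f(c) = 0.007469 > 0 → new bracket [0.389000, 1.130765]

1.130765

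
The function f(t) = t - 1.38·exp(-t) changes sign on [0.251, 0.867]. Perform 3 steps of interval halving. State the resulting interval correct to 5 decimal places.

[0.63600, 0.71300]

f(0.251000) = -0.822671, f(0.867000) = 0.287110 (opposite signs)
step 1: m = 0.559000, f(m) = -0.230057 < 0 → root in [0.559000, 0.867000]
step 2: m = 0.713000, f(m) = 0.036563 > 0 → root in [0.559000, 0.713000]
step 3: m = 0.636000, f(m) = -0.094580 < 0 → root in [0.636000, 0.713000]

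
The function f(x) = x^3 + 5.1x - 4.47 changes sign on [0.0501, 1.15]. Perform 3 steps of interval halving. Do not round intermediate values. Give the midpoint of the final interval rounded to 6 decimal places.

f(0.050100) = -4.214364, f(1.150000) = 2.915875 (opposite signs)
step 1: m = 0.600050, f(m) = -1.193691 < 0 → root in [0.600050, 1.150000]
step 2: m = 0.875025, f(m) = 0.662607 > 0 → root in [0.600050, 0.875025]
step 3: m = 0.737537, f(m) = -0.307367 < 0 → root in [0.737537, 0.875025]
Midpoint of [0.737537, 0.875025] = 0.806281

0.806281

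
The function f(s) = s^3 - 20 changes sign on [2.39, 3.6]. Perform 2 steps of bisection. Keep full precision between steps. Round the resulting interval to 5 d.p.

f(2.390000) = -6.348081, f(3.600000) = 26.656000 (opposite signs)
step 1: m = 2.995000, f(m) = 6.865225 > 0 → root in [2.390000, 2.995000]
step 2: m = 2.692500, f(m) = -0.480570 < 0 → root in [2.692500, 2.995000]

[2.69250, 2.99500]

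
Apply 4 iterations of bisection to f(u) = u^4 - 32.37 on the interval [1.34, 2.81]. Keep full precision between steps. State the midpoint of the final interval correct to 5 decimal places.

f(1.340000) = -29.145821, f(2.810000) = 29.978395 (opposite signs)
step 1: m = 2.075000, f(m) = -13.831593 < 0 → root in [2.075000, 2.810000]
step 2: m = 2.442500, f(m) = 3.220844 > 0 → root in [2.075000, 2.442500]
step 3: m = 2.258750, f(m) = -6.340090 < 0 → root in [2.258750, 2.442500]
step 4: m = 2.350625, f(m) = -1.839536 < 0 → root in [2.350625, 2.442500]
Midpoint of [2.350625, 2.442500] = 2.396562

2.39656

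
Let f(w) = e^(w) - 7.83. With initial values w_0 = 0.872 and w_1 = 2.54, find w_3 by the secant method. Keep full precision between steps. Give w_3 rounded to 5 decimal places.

f(w_0) = -5.438311, f(w_1) = 4.849671
w_2 = 2.540000 - (4.849671)·(2.540000 - 0.872000)/(4.849671 - (-5.438311)) = 1.753718; f(w_2) = -2.053960
w_3 = 1.753718 - (-2.053960)·(1.753718 - 2.540000)/(-2.053960 - (4.849671)) = 1.987652; f(w_3) = -0.531624

1.98765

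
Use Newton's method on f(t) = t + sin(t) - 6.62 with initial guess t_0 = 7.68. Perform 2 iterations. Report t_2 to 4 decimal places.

Newton update: t ← t − f(t)/f'(t).
f'(t) = 1 + cos(t)
t_0 = 7.680000: f = 2.044903, f' = 1.173105 → t_1 = 7.680000 - (2.044903)/(1.173105) = 5.936846
t_1 = 5.936846: f = -1.022611, f' = 1.940622 → t_2 = 5.936846 - (-1.022611)/(1.940622) = 6.463796

6.4638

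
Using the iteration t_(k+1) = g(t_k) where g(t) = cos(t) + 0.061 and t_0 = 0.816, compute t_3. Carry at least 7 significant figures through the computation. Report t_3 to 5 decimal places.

0.76106

t_1 = g(0.816000) = 0.746140
t_2 = g(0.746140) = 0.795314
t_3 = g(0.795314) = 0.761060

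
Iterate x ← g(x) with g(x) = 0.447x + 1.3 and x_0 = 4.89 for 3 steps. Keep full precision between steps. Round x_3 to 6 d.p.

x_1 = g(4.890000) = 3.485830
x_2 = g(3.485830) = 2.858166
x_3 = g(2.858166) = 2.577600

2.577600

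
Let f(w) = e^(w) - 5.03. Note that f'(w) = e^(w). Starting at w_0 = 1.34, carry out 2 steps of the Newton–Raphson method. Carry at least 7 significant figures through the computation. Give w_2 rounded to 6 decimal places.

1.616276

w_0 = 1.340000: f = -1.210956, f' = 3.819044 → w_1 = 1.340000 - (-1.210956)/(3.819044) = 1.657084
w_1 = 1.657084: f = 0.213996, f' = 5.243996 → w_2 = 1.657084 - (0.213996)/(5.243996) = 1.616276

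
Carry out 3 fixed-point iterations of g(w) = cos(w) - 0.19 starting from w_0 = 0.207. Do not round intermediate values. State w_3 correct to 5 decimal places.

w_1 = g(0.207000) = 0.788652
w_2 = g(0.788652) = 0.514802
w_3 = g(0.514802) = 0.680390

0.68039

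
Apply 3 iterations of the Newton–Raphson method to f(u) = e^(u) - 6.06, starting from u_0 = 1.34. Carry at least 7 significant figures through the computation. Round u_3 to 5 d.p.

f'(u) = e^(u)
u_0 = 1.340000: f = -2.240956, f' = 3.819044 → u_1 = 1.340000 - (-2.240956)/(3.819044) = 1.926785
u_1 = 1.926785: f = 0.807394, f' = 6.867394 → u_2 = 1.926785 - (0.807394)/(6.867394) = 1.809216
u_2 = 1.809216: f = 0.045656, f' = 6.105656 → u_3 = 1.809216 - (0.045656)/(6.105656) = 1.801738

1.80174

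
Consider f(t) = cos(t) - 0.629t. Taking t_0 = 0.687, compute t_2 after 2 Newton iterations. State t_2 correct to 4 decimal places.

0.9390

f'(t) = -sin(t) - 0.629
t_0 = 0.687000: f = 0.341029, f' = -1.263221 → t_1 = 0.687000 - (0.341029)/(-1.263221) = 0.956968
t_1 = 0.956968: f = -0.025932, f' = -1.446449 → t_2 = 0.956968 - (-0.025932)/(-1.446449) = 0.939040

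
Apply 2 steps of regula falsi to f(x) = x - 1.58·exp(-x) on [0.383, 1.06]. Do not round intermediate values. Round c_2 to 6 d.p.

False-position update: c = (a·f(b) − b·f(a))/(f(b) − f(a)); replace the endpoint whose sign matches f(c).
f(0.383000) = -0.694264, f(1.060000) = 0.512600
step 1: c = 0.772453, f(c) = 0.042685 > 0 → new bracket [0.383000, 0.772453]
step 2: c = 0.749896, f(c) = 0.003478 > 0 → new bracket [0.383000, 0.749896]

0.749896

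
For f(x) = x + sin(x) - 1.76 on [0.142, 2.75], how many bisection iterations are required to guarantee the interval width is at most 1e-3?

12

Initial width b − a = 2.75 − 0.142 = 2.608000.
After n steps the width is (b−a)/2^n; need (b−a)/2^n ≤ 1e-3.
So n ≥ log₂(2.608000/1e-3) = log₂(2608.0000) ≈ 11.3487.
Hence n = 12.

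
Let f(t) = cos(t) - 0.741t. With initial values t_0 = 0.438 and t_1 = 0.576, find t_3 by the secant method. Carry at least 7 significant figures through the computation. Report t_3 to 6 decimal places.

0.867045

f(t_0) = 0.581044, f(t_1) = 0.411832
t_2 = 0.576000 - (0.411832)·(0.576000 - 0.438000)/(0.411832 - (0.581044)) = 0.911868; f(t_2) = -0.063425
t_3 = 0.911868 - (-0.063425)·(0.911868 - 0.576000)/(-0.063425 - (0.411832)) = 0.867045; f(t_3) = 0.004601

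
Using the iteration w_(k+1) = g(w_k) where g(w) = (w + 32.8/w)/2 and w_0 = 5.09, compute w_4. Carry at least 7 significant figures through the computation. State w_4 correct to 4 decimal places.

5.7271

w_1 = g(5.090000) = 5.767004
w_2 = g(5.767004) = 5.727266
w_3 = g(5.727266) = 5.727128
w_4 = g(5.727128) = 5.727128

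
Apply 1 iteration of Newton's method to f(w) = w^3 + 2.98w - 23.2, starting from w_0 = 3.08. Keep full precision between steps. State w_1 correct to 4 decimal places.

2.5966

f'(w) = 3w^2 + 2.98
w_0 = 3.080000: f = 15.196512, f' = 31.439200 → w_1 = 3.080000 - (15.196512)/(31.439200) = 2.596638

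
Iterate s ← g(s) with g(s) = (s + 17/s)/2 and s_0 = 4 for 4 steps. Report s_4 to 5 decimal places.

s_1 = g(4.000000) = 4.125000
s_2 = g(4.125000) = 4.123106
s_3 = g(4.123106) = 4.123106
s_4 = g(4.123106) = 4.123106

4.12311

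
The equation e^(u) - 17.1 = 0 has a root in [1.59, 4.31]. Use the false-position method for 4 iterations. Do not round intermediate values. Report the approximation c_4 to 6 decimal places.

f(1.590000) = -12.196251, f(4.310000) = 57.340489
step 1: c = 2.067069, f(c) = -9.198373 < 0 → new bracket [2.067069, 4.310000]
step 2: c = 2.377133, f(c) = -6.326032 < 0 → new bracket [2.377133, 4.310000]
step 3: c = 2.569186, f(c) = -4.044802 < 0 → new bracket [2.569186, 4.310000]
step 4: c = 2.683892, f(c) = -2.458029 < 0 → new bracket [2.683892, 4.310000]

2.683892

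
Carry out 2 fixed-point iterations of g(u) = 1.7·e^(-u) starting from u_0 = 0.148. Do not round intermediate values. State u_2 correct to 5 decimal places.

0.39239

u_1 = g(0.148000) = 1.466133
u_2 = g(1.466133) = 0.392388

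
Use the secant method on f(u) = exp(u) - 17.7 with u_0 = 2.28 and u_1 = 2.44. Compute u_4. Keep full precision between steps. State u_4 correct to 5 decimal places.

2.87095

Secant update: u_(k+1) = u_k − f(u_k)·(u_k − u_(k-1))/(f(u_k) − f(u_(k-1))).
f(u_0) = -7.923320, f(u_1) = -6.226959
u_2 = 2.440000 - (-6.226959)·(2.440000 - 2.280000)/(-6.226959 - (-7.923320)) = 3.027324; f(u_2) = 2.941925
u_3 = 3.027324 - (2.941925)·(3.027324 - 2.440000)/(2.941925 - (-6.226959)) = 2.838876; f(u_3) = -0.603469
u_4 = 2.838876 - (-0.603469)·(2.838876 - 3.027324)/(-0.603469 - (2.941925)) = 2.870952; f(u_4) = -0.046187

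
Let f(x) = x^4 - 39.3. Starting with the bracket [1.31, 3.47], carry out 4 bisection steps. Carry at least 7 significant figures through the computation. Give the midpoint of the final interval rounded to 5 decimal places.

f(1.310000) = -36.355001, f(3.470000) = 105.683273 (opposite signs)
step 1: m = 2.390000, f(m) = -6.671914 < 0 → root in [2.390000, 3.470000]
step 2: m = 2.930000, f(m) = 34.400508 > 0 → root in [2.390000, 2.930000]
step 3: m = 2.660000, f(m) = 10.764115 > 0 → root in [2.390000, 2.660000]
step 4: m = 2.525000, f(m) = 1.348594 > 0 → root in [2.390000, 2.525000]
Midpoint of [2.390000, 2.525000] = 2.457500

2.45750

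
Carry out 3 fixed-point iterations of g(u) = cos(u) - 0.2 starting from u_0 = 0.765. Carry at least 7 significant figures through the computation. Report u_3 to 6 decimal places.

u_1 = g(0.765000) = 0.521382
u_2 = g(0.521382) = 0.667131
u_3 = g(0.667131) = 0.585600

0.585600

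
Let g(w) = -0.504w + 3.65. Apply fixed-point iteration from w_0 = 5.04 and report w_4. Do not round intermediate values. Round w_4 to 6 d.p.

2.595472

w_1 = g(5.040000) = 1.109840
w_2 = g(1.109840) = 3.090641
w_3 = g(3.090641) = 2.092317
w_4 = g(2.092317) = 2.595472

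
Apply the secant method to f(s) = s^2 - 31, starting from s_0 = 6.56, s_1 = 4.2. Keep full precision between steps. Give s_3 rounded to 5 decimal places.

f(s_0) = 12.033600, f(s_1) = -13.360000
s_2 = 4.200000 - (-13.360000)·(4.200000 - 6.560000)/(-13.360000 - (12.033600)) = 5.441636; f(s_2) = -1.388601
s_3 = 5.441636 - (-1.388601)·(5.441636 - 4.200000)/(-1.388601 - (-13.360000)) = 5.585657; f(s_3) = 0.199564

5.58566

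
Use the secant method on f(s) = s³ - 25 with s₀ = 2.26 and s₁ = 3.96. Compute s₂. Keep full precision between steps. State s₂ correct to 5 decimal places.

f(s_0) = -13.456824, f(s_1) = 37.099136
s_2 = 3.960000 - (37.099136)·(3.960000 - 2.260000)/(37.099136 - (-13.456824)) = 2.712501; f(s_2) = -5.042345

2.71250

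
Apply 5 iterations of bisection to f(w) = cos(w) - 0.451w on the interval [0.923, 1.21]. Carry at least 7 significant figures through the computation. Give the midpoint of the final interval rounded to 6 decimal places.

1.070984

f(0.923000) = 0.187158, f(1.210000) = -0.192691 (opposite signs)
step 1: m = 1.066500, f(m) = 0.002200 > 0 → root in [1.066500, 1.210000]
step 2: m = 1.138250, f(m) = -0.094167 < 0 → root in [1.066500, 1.138250]
step 3: m = 1.102375, f(m) = -0.045693 < 0 → root in [1.066500, 1.102375]
step 4: m = 1.084437, f(m) = -0.021671 < 0 → root in [1.066500, 1.084437]
step 5: m = 1.075469, f(m) = -0.009717 < 0 → root in [1.066500, 1.075469]
Midpoint of [1.066500, 1.075469] = 1.070984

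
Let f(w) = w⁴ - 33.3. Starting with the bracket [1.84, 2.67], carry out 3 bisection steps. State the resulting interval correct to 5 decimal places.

f(1.840000) = -21.837713, f(2.670000) = 17.521215 (opposite signs)
step 1: m = 2.255000, f(m) = -7.442521 < 0 → root in [2.255000, 2.670000]
step 2: m = 2.462500, f(m) = 3.470959 > 0 → root in [2.255000, 2.462500]
step 3: m = 2.358750, f(m) = -2.345225 < 0 → root in [2.358750, 2.462500]

[2.35875, 2.46250]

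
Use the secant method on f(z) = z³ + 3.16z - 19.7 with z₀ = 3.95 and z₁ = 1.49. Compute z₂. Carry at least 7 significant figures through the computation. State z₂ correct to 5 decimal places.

1.92485

f(z_0) = 54.411875, f(z_1) = -11.683651
z_2 = 1.490000 - (-11.683651)·(1.490000 - 3.950000)/(-11.683651 - (54.411875)) = 1.924852; f(z_2) = -6.485783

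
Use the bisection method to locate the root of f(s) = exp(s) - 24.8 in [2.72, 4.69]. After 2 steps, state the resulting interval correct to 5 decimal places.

[2.72000, 3.21250]

f(2.720000) = -9.619678, f(4.690000) = 84.053180 (opposite signs)
step 1: m = 3.705000, f(m) = 15.850047 > 0 → root in [2.720000, 3.705000]
step 2: m = 3.212500, f(m) = 0.041111 > 0 → root in [2.720000, 3.212500]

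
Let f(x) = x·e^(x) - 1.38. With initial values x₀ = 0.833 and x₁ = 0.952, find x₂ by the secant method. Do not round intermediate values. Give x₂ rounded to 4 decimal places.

0.7171

f(x_0) = 0.536074, f(x_1) = 1.086524
x_2 = 0.952000 - (1.086524)·(0.952000 - 0.833000)/(1.086524 - (0.536074)) = 0.717108; f(x_2) = 0.088995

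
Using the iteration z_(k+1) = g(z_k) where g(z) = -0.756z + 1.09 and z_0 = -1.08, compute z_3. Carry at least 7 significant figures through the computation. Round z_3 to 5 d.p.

1.35558

z_1 = g(-1.080000) = 1.906480
z_2 = g(1.906480) = -0.351299
z_3 = g(-0.351299) = 1.355582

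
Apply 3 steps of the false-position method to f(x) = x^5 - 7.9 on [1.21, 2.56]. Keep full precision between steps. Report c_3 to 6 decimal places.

1.374264

f(1.210000) = -5.306258, f(2.560000) = 102.051163
step 1: c = 1.276725, f(c) = -4.507755 < 0 → new bracket [1.276725, 2.560000]
step 2: c = 1.331012, f(c) = -3.722571 < 0 → new bracket [1.331012, 2.560000]
step 3: c = 1.374264, f(c) = -2.998250 < 0 → new bracket [1.374264, 2.560000]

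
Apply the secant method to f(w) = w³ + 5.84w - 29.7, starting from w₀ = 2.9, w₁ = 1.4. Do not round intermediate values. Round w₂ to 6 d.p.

2.326492

Secant update: w_(k+1) = w_k − f(w_k)·(w_k − w_(k-1))/(f(w_k) − f(w_(k-1))).
f(w_0) = 11.625000, f(w_1) = -18.780000
w_2 = 1.400000 - (-18.780000)·(1.400000 - 2.900000)/(-18.780000 - (11.625000)) = 2.326492; f(w_2) = -3.520990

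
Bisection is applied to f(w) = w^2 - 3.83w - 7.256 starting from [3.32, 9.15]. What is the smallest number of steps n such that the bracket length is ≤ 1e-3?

Initial width b − a = 9.15 − 3.32 = 5.830000.
After n steps the width is (b−a)/2^n; need (b−a)/2^n ≤ 1e-3.
So n ≥ log₂(5.830000/1e-3) = log₂(5830.0000) ≈ 12.5093.
Hence n = 13.

13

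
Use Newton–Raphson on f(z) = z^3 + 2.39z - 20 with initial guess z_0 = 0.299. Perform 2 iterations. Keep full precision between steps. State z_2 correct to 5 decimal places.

5.07542

f'(z) = 3z^2 + 2.39
z_0 = 0.299000: f = -19.258659, f' = 2.658203 → z_1 = 0.299000 - (-19.258659)/(2.658203) = 7.543992
z_1 = 7.543992: f = 427.372396, f' = 173.125440 → z_2 = 7.543992 - (427.372396)/(173.125440) = 5.075421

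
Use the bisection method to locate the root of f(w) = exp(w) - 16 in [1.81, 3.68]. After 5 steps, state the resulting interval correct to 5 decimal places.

[2.74500, 2.80344]

f(1.810000) = -9.889553, f(3.680000) = 23.646394 (opposite signs)
step 1: m = 2.745000, f(m) = -0.435386 < 0 → root in [2.745000, 3.680000]
step 2: m = 3.212500, f(m) = 8.841111 > 0 → root in [2.745000, 3.212500]
step 3: m = 2.978750, f(m) = 3.663222 > 0 → root in [2.745000, 2.978750]
step 4: m = 2.861875, f(m) = 1.494298 > 0 → root in [2.745000, 2.861875]
step 5: m = 2.803438, f(m) = 0.501273 > 0 → root in [2.745000, 2.803438]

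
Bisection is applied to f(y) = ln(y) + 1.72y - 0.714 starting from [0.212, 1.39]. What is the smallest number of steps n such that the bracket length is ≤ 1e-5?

17

Initial width b − a = 1.39 − 0.212 = 1.178000.
After n steps the width is (b−a)/2^n; need (b−a)/2^n ≤ 1e-5.
So n ≥ log₂(1.178000/1e-5) = log₂(117800.0000) ≈ 16.8460.
Hence n = 17.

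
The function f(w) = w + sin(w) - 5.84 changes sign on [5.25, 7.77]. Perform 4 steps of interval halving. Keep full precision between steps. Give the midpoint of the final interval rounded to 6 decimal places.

6.116250

f(5.250000) = -1.448934, f(7.770000) = 2.926476 (opposite signs)
step 1: m = 6.510000, f(m) = 0.894875 > 0 → root in [5.250000, 6.510000]
step 2: m = 5.880000, f(m) = -0.352350 < 0 → root in [5.880000, 6.510000]
step 3: m = 6.195000, f(m) = 0.266929 > 0 → root in [5.880000, 6.195000]
step 4: m = 6.037500, f(m) = -0.045721 < 0 → root in [6.037500, 6.195000]
Midpoint of [6.037500, 6.195000] = 6.116250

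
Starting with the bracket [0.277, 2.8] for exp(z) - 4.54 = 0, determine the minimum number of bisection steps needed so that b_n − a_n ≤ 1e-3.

Initial width b − a = 2.8 − 0.277 = 2.523000.
After n steps the width is (b−a)/2^n; need (b−a)/2^n ≤ 1e-3.
So n ≥ log₂(2.523000/1e-3) = log₂(2523.0000) ≈ 11.3009.
Hence n = 12.

12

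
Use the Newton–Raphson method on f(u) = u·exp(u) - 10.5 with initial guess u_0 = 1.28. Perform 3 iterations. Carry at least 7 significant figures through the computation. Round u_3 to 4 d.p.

Newton update: u ← u − f(u)/f'(u).
f'(u) = (u + 1)·exp(u)
u_0 = 1.280000: f = -5.896301, f' = 8.200339 → u_1 = 1.280000 - (-5.896301)/(8.200339) = 1.999031
u_1 = 1.999031: f = 4.256656, f' = 22.138558 → u_2 = 1.999031 - (4.256656)/(22.138558) = 1.806758
u_2 = 1.806758: f = 0.504366, f' = 17.095036 → u_3 = 1.806758 - (0.504366)/(17.095036) = 1.777254

1.7773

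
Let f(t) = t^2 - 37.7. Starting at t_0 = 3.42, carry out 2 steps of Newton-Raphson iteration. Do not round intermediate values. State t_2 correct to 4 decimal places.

6.2210

f'(t) = 2t
t_0 = 3.420000: f = -26.003600, f' = 6.840000 → t_1 = 3.420000 - (-26.003600)/(6.840000) = 7.221696
t_1 = 7.221696: f = 14.452892, f' = 14.443392 → t_2 = 7.221696 - (14.452892)/(14.443392) = 6.221038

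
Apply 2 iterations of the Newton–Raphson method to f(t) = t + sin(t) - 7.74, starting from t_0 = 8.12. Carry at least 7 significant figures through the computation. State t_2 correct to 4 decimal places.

7.0116

Newton update: t ← t − f(t)/f'(t).
f'(t) = 1 + cos(t)
t_0 = 8.120000: f = 1.344825, f' = 0.737108 → t_1 = 8.120000 - (1.344825)/(0.737108) = 6.295538
t_1 = 6.295538: f = -1.432109, f' = 1.999924 → t_2 = 6.295538 - (-1.432109)/(1.999924) = 7.011620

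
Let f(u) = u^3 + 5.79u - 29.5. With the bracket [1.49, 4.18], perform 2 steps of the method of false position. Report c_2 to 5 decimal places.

False-position update: c = (a·f(b) − b·f(a))/(f(b) − f(a)); replace the endpoint whose sign matches f(c).
f(1.490000) = -17.564951, f(4.180000) = 67.736832
step 1: c = 2.043912, f(c) = -9.127143 < 0 → new bracket [2.043912, 4.180000]
step 2: c = 2.297560, f(c) = -4.068805 < 0 → new bracket [2.297560, 4.180000]

2.29756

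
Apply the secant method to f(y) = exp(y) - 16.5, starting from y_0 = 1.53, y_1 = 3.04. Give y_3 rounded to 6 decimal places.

2.783323

Secant update: y_(k+1) = y_k − f(y_k)·(y_k − y_(k-1))/(f(y_k) − f(y_(k-1))).
f(y_0) = -11.881823, f(y_1) = 4.405243
y_2 = 3.040000 - (4.405243)·(3.040000 - 1.530000)/(4.405243 - (-11.881823)) = 2.631583; f(y_2) = -2.604253
y_3 = 2.631583 - (-2.604253)·(2.631583 - 3.040000)/(-2.604253 - (4.405243)) = 2.783323; f(y_3) = -0.327328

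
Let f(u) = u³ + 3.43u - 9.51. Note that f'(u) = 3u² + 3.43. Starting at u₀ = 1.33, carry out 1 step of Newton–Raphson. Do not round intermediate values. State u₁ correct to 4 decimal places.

1.6271

Newton update: u ← u − f(u)/f'(u).
u_0 = 1.330000: f = -2.595463, f' = 8.736700 → u_1 = 1.330000 - (-2.595463)/(8.736700) = 1.627076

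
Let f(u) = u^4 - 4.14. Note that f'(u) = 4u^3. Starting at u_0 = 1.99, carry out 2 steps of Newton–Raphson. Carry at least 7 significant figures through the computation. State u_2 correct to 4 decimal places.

u_0 = 1.990000: f = 11.542392, f' = 31.522396 → u_1 = 1.990000 - (11.542392)/(31.522396) = 1.623835
u_1 = 1.623835: f = 2.812929, f' = 17.127179 → u_2 = 1.623835 - (2.812929)/(17.127179) = 1.459597

1.4596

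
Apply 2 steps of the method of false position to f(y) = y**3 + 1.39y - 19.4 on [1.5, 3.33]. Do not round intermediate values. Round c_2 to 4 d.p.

2.4329

f(1.500000) = -13.940000, f(3.330000) = 22.154737
step 1: c = 2.206757, f(c) = -5.586198 < 0 → new bracket [2.206757, 3.330000]
step 2: c = 2.432945, f(c) = -1.617076 < 0 → new bracket [2.432945, 3.330000]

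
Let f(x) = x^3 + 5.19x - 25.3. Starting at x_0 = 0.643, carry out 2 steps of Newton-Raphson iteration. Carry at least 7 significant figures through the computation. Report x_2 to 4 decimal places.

2.8908

f'(x) = 3x^2 + 5.19
x_0 = 0.643000: f = -21.696982, f' = 6.430347 → x_1 = 0.643000 - (-21.696982)/(6.430347) = 4.017154
x_1 = 4.017154: f = 60.375968, f' = 53.602583 → x_2 = 4.017154 - (60.375968)/(53.602583) = 2.890791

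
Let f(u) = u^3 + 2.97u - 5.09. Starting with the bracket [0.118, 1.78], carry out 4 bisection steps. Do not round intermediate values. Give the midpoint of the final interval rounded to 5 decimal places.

f(0.118000) = -4.737897, f(1.780000) = 5.836352 (opposite signs)
step 1: m = 0.949000, f(m) = -1.416800 < 0 → root in [0.949000, 1.780000]
step 2: m = 1.364500, f(m) = 1.503073 > 0 → root in [0.949000, 1.364500]
step 3: m = 1.156750, f(m) = -0.106639 < 0 → root in [1.156750, 1.364500]
step 4: m = 1.260625, f(m) = 0.657410 > 0 → root in [1.156750, 1.260625]
Midpoint of [1.156750, 1.260625] = 1.208688

1.20869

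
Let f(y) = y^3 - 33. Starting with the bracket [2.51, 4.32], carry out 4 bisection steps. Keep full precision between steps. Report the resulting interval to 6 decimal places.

[3.188750, 3.301875]

f(2.510000) = -17.186749, f(4.320000) = 47.621568 (opposite signs)
step 1: m = 3.415000, f(m) = 6.826498 > 0 → root in [2.510000, 3.415000]
step 2: m = 2.962500, f(m) = -6.999896 < 0 → root in [2.962500, 3.415000]
step 3: m = 3.188750, f(m) = -0.576386 < 0 → root in [3.188750, 3.415000]
step 4: m = 3.301875, f(m) = 2.998291 > 0 → root in [3.188750, 3.301875]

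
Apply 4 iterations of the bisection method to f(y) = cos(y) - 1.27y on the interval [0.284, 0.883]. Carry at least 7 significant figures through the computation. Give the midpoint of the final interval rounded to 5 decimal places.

f(0.284000) = 0.599262, f(0.883000) = -0.486574 (opposite signs)
step 1: m = 0.583500, f(m) = 0.093494 > 0 → root in [0.583500, 0.883000]
step 2: m = 0.733250, f(m) = -0.188224 < 0 → root in [0.583500, 0.733250]
step 3: m = 0.658375, f(m) = -0.045149 < 0 → root in [0.583500, 0.658375]
step 4: m = 0.620937, f(m) = 0.024743 > 0 → root in [0.620937, 0.658375]
Midpoint of [0.620937, 0.658375] = 0.639656

0.63966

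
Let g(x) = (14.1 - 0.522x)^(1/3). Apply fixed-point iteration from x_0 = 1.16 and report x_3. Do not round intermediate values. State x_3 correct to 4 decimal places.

x_1 = g(1.160000) = 2.380777
x_2 = g(2.380777) = 2.342696
x_3 = g(2.342696) = 2.343902

2.3439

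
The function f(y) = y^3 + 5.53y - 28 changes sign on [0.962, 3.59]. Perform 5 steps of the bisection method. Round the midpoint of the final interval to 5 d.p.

f(0.962000) = -21.789863, f(3.590000) = 38.120979 (opposite signs)
step 1: m = 2.276000, f(m) = -3.623639 < 0 → root in [2.276000, 3.590000]
step 2: m = 2.933000, f(m) = 13.450590 > 0 → root in [2.276000, 2.933000]
step 3: m = 2.604500, f(m) = 4.070303 > 0 → root in [2.276000, 2.604500]
step 4: m = 2.440250, f(m) = 0.025832 > 0 → root in [2.276000, 2.440250]
step 5: m = 2.358125, f(m) = -1.846617 < 0 → root in [2.358125, 2.440250]
Midpoint of [2.358125, 2.440250] = 2.399188

2.39919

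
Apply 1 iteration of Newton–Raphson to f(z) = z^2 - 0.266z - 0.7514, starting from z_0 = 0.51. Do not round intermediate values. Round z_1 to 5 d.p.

Newton update: z ← z − f(z)/f'(z).
f'(z) = 2z - 0.266
z_0 = 0.510000: f = -0.626960, f' = 0.754000 → z_1 = 0.510000 - (-0.626960)/(0.754000) = 1.341512

1.34151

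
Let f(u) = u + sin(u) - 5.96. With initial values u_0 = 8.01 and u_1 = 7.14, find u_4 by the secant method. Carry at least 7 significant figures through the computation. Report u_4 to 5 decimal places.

6.12120

f(u_0) = 3.037854, f(u_1) = 1.935761
u_2 = 7.140000 - (1.935761)·(7.140000 - 8.010000)/(1.935761 - (3.037854)) = 5.611897; f(u_2) = -0.970098
u_3 = 5.611897 - (-0.970098)·(5.611897 - 7.140000)/(-0.970098 - (1.935761)) = 6.122042; f(u_3) = 0.001596
u_4 = 6.122042 - (0.001596)·(6.122042 - 5.611897)/(0.001596 - (-0.970098)) = 6.121205; f(u_4) = -0.000069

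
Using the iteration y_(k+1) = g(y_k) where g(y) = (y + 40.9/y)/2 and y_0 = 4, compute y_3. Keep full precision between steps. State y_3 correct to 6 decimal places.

y_1 = g(4.000000) = 7.112500
y_2 = g(7.112500) = 6.431470
y_3 = g(6.431470) = 6.395412

6.395412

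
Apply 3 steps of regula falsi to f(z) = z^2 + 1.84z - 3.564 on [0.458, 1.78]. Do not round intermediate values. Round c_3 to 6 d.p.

False-position update: c = (a·f(b) − b·f(a))/(f(b) − f(a)); replace the endpoint whose sign matches f(c).
f(0.458000) = -2.511516, f(1.780000) = 2.879600
step 1: c = 1.073870, f(c) = -0.434884 < 0 → new bracket [1.073870, 1.780000]
step 2: c = 1.166519, f(c) = -0.056839 < 0 → new bracket [1.166519, 1.780000]
step 3: c = 1.178394, f(c) = -0.007144 < 0 → new bracket [1.178394, 1.780000]

1.178394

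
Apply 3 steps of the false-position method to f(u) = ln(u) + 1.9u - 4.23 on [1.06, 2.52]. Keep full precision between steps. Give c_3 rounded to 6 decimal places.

False-position update: c = (a·f(b) − b·f(a))/(f(b) − f(a)); replace the endpoint whose sign matches f(c).
f(1.060000) = -2.157731, f(2.520000) = 1.482259
step 1: c = 1.925466, f(c) = 0.083553 > 0 → new bracket [1.060000, 1.925466]
step 2: c = 1.893202, f(c) = 0.005354 > 0 → new bracket [1.060000, 1.893202]
step 3: c = 1.891140, f(c) = 0.000346 > 0 → new bracket [1.060000, 1.891140]

1.891140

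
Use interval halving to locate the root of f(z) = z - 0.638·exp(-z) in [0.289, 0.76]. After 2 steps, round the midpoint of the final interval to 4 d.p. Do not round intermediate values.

0.4656

f(0.289000) = -0.188870, f(0.760000) = 0.461629 (opposite signs)
step 1: m = 0.524500, f(m) = 0.146899 > 0 → root in [0.289000, 0.524500]
step 2: m = 0.406750, f(m) = -0.018037 < 0 → root in [0.406750, 0.524500]
Midpoint of [0.406750, 0.524500] = 0.465625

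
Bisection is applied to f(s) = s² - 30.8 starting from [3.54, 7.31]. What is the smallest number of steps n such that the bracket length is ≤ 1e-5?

Initial width b − a = 7.31 − 3.54 = 3.770000.
After n steps the width is (b−a)/2^n; need (b−a)/2^n ≤ 1e-5.
So n ≥ log₂(3.770000/1e-5) = log₂(377000.0000) ≈ 18.5242.
Hence n = 19.

19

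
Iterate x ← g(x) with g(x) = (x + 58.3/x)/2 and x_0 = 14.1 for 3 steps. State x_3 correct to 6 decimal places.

x_1 = g(14.100000) = 9.117376
x_2 = g(9.117376) = 7.755880
x_3 = g(7.755880) = 7.636379

7.636379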